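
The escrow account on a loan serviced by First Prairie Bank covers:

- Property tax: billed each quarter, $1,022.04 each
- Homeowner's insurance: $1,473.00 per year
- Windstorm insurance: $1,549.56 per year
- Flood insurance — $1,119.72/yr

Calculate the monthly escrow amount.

Property tax — $1,022.04 × 4 = $4,088.16
Homeowner's insurance — $1,473.00
Windstorm insurance — $1,549.56
Flood insurance — $1,119.72
Annual escrow total = $4,088.16 + $1,473.00 + $1,549.56 + $1,119.72 = $8,230.44
Per month = $8,230.44 ÷ 12 = $685.87

$685.87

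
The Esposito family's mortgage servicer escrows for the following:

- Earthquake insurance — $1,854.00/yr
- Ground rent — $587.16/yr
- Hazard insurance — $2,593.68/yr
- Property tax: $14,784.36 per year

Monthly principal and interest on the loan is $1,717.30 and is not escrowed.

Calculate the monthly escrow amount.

Earthquake insurance — $1,854.00 per year
Ground rent — $587.16 per year
Hazard insurance — $2,593.68 per year
Property tax — $14,784.36 per year
Combined annual = $19,819.20
Monthly escrow = $19,819.20 ÷ 12 = $1,651.60

$1,651.60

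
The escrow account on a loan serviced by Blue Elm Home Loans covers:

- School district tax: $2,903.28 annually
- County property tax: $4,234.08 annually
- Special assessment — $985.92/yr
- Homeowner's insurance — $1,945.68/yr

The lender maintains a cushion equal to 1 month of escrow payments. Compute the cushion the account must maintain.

$839.08

School district tax = $2,903.28
County property tax = $4,234.08
Special assessment = $985.92
Homeowner's insurance = $1,945.68
Total annual escrow = $2,903.28 + $4,234.08 + $985.92 + $1,945.68 = $10,068.96
Base monthly escrow = $10,068.96 ÷ 12 = $839.08
Cushion = 1 × $839.08 = $839.08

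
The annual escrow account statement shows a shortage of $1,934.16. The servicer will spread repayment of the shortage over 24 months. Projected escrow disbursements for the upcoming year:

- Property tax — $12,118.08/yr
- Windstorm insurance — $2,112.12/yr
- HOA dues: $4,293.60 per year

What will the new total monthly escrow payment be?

Property tax = $12,118.08 per year
Windstorm insurance = $2,112.12 per year
HOA dues = $4,293.60 per year
Annual escrow total = $18,523.80
Monthly escrow = $18,523.80 ÷ 12 = $1,543.65
Shortage per month = $1,934.16 / 24 = $80.59
Adjusted monthly = $1,543.65 + $80.59 = $1,624.24

$1,624.24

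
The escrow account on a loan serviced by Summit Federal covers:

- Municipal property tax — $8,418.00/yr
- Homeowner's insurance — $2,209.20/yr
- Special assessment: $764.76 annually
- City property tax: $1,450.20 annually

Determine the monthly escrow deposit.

Municipal property tax = $8,418.00 per year
Homeowner's insurance = $2,209.20 per year
Special assessment = $764.76 per year
City property tax = $1,450.20 per year
Total annual escrow = $8,418.00 + $2,209.20 + $764.76 + $1,450.20 = $12,842.16
Monthly = $12,842.16 ÷ 12 = $1,070.18

$1,070.18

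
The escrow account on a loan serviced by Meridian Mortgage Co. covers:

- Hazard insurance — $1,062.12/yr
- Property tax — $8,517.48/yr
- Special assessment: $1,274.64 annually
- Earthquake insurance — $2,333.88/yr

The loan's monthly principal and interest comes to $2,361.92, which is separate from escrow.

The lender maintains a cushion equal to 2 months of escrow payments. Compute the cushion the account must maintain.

Hazard insurance = $1,062.12 per year
Property tax = $8,517.48 per year
Special assessment = $1,274.64 per year
Earthquake insurance = $2,333.88 per year
Total annual escrow = $13,188.12
Per month = $13,188.12 ÷ 12 = $1,099.01
Cushion = 2 × $1,099.01 = $2,198.02

$2,198.02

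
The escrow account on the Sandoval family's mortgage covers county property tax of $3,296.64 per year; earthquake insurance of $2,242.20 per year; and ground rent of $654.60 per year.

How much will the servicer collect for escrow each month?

County property tax: $3,296.64
Earthquake insurance: $2,242.20
Ground rent: $654.60
Yearly total = $3,296.64 + $2,242.20 + $654.60 = $6,193.44
Base monthly escrow = $6,193.44 / 12 = $516.12

$516.12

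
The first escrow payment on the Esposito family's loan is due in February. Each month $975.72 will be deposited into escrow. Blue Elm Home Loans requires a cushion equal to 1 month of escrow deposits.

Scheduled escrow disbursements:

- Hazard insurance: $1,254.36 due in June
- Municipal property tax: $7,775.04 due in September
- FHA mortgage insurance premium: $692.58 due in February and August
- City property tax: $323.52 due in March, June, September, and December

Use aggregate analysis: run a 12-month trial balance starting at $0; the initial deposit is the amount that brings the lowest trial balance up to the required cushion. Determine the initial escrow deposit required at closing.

Cushion = 1 × $975.72 = $975.72
Trial balance (start $0, +$975.72 each month, − disbursements):
  Feb: +$975.72 − $692.58 → $283.14
  Mar: +$975.72 − $323.52 → $935.34
  Apr: +$975.72 → $1,911.06
  May: +$975.72 → $2,886.78
  Jun: +$975.72 − $1,577.88 → $2,284.62
  Jul: +$975.72 → $3,260.34
  Aug: +$975.72 − $692.58 → $3,543.48
  Sep: +$975.72 − $8,098.56 → -$3,579.36
  Oct: +$975.72 → -$2,603.64
  Nov: +$975.72 → -$1,627.92
  Dec: +$975.72 − $323.52 → -$975.72
  Jan: +$975.72 → $0.00
Lowest trial balance = -$3,579.36 (Sep)
Initial deposit = cushion − low point = $975.72 − (-$3,579.36) = $4,555.08

$4,555.08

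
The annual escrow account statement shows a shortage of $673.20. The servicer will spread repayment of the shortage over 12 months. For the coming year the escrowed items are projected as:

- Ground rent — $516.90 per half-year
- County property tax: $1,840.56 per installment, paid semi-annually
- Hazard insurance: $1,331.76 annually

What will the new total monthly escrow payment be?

Ground rent = $516.90 × 2 = $1,033.80 annually
County property tax = $1,840.56 × 2 = $3,681.12 annually
Hazard insurance = $1,331.76 annually
Total annual escrow = $1,033.80 + $3,681.12 + $1,331.76 = $6,046.68
Per month = $6,046.68 ÷ 12 = $503.89
Shortage spread = $673.20 / 12 = $56.10/mo
New monthly escrow = $503.89 + $56.10 = $559.99

$559.99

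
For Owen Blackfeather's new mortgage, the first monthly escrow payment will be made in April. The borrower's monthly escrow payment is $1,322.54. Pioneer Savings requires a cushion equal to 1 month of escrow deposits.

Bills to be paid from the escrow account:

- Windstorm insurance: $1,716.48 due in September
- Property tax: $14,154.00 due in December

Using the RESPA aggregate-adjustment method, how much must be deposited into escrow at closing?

Cushion = 1 × $1,322.54 = $1,322.54
Trial balance (start $0, +$1,322.54 each month, − disbursements):
  Apr: +$1,322.54 → $1,322.54
  May: +$1,322.54 → $2,645.08
  Jun: +$1,322.54 → $3,967.62
  Jul: +$1,322.54 → $5,290.16
  Aug: +$1,322.54 → $6,612.70
  Sep: +$1,322.54 − $1,716.48 → $6,218.76
  Oct: +$1,322.54 → $7,541.30
  Nov: +$1,322.54 → $8,863.84
  Dec: +$1,322.54 − $14,154.00 → -$3,967.62
  Jan: +$1,322.54 → -$2,645.08
  Feb: +$1,322.54 → -$1,322.54
  Mar: +$1,322.54 → $0.00
Lowest trial balance = -$3,967.62 (Dec)
Initial deposit = cushion − low point = $1,322.54 − (-$3,967.62) = $5,290.16

$5,290.16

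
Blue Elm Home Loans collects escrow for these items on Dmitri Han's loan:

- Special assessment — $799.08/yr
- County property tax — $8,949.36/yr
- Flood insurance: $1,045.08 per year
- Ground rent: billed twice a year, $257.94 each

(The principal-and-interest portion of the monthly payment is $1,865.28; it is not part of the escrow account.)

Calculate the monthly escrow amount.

Special assessment: $799.08 annually
County property tax: $8,949.36 annually
Flood insurance: $1,045.08 annually
Ground rent: $257.94 × 2 = $515.88 annually
Yearly total = $11,309.40
Per month = $11,309.40 ÷ 12 = $942.45

$942.45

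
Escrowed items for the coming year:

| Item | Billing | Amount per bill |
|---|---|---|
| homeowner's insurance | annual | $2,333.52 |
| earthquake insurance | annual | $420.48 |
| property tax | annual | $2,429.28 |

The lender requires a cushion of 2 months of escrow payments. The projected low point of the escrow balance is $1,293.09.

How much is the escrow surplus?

Homeowner's insurance = $2,333.52 per year
Earthquake insurance = $420.48 per year
Property tax = $2,429.28 per year
Annual escrow total = $5,183.28
Monthly escrow = $5,183.28 / 12 = $431.94
Required reserve = 2 × $431.94 = $863.88
Excess over cushion: $1,293.09 − $863.88 = $429.21

$429.21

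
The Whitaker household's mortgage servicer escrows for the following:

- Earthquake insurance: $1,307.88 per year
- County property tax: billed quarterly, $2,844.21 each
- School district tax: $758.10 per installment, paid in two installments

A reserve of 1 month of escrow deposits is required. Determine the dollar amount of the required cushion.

Earthquake insurance: $1,307.88 per year
County property tax: $2,844.21 × 4 = $11,376.84 per year
School district tax: $758.10 × 2 = $1,516.20 per year
Total per year = $14,200.92
Base monthly escrow = $14,200.92 / 12 = $1,183.41
Required cushion = 1 × $1,183.41 = $1,183.41

$1,183.41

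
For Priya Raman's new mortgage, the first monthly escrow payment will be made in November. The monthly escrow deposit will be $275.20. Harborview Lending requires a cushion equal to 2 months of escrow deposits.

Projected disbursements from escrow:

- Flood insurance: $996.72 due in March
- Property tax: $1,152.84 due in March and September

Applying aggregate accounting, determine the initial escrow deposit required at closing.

Cushion = 2 × $275.20 = $550.40
Trial balance (start $0, +$275.20 each month, − disbursements):
  Nov: +$275.20 → $275.20
  Dec: +$275.20 → $550.40
  Jan: +$275.20 → $825.60
  Feb: +$275.20 → $1,100.80
  Mar: +$275.20 − $2,149.56 → -$773.56
  Apr: +$275.20 → -$498.36
  May: +$275.20 → -$223.16
  Jun: +$275.20 → $52.04
  Jul: +$275.20 → $327.24
  Aug: +$275.20 → $602.44
  Sep: +$275.20 − $1,152.84 → -$275.20
  Oct: +$275.20 → $0.00
Lowest trial balance = -$773.56 (Mar)
Initial deposit = cushion − low point = $550.40 − (-$773.56) = $1,323.96

$1,323.96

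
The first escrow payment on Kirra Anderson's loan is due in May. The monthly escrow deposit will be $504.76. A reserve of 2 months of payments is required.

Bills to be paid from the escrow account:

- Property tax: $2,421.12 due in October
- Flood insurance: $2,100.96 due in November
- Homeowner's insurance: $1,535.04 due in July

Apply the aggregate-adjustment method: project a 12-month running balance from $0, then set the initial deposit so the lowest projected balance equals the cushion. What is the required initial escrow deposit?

Cushion = 2 × $504.76 = $1,009.52
Trial balance (start $0, +$504.76 each month, − disbursements):
  May: +$504.76 → $504.76
  Jun: +$504.76 → $1,009.52
  Jul: +$504.76 − $1,535.04 → -$20.76
  Aug: +$504.76 → $484.00
  Sep: +$504.76 → $988.76
  Oct: +$504.76 − $2,421.12 → -$927.60
  Nov: +$504.76 − $2,100.96 → -$2,523.80
  Dec: +$504.76 → -$2,019.04
  Jan: +$504.76 → -$1,514.28
  Feb: +$504.76 → -$1,009.52
  Mar: +$504.76 → -$504.76
  Apr: +$504.76 → $0.00
Lowest trial balance = -$2,523.80 (Nov)
Initial deposit = cushion − low point = $1,009.52 − (-$2,523.80) = $3,533.32

$3,533.32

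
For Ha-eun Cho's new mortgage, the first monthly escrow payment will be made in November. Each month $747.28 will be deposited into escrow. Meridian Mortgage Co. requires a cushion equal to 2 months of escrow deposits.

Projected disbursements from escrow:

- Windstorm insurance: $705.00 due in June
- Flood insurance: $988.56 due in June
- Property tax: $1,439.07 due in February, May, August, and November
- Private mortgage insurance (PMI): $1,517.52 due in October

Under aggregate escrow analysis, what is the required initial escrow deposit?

$2,186.35

Cushion = 2 × $747.28 = $1,494.56
Trial balance (start $0, +$747.28 each month, − disbursements):
  Nov: +$747.28 − $1,439.07 → -$691.79
  Dec: +$747.28 → $55.49
  Jan: +$747.28 → $802.77
  Feb: +$747.28 − $1,439.07 → $110.98
  Mar: +$747.28 → $858.26
  Apr: +$747.28 → $1,605.54
  May: +$747.28 − $1,439.07 → $913.75
  Jun: +$747.28 − $1,693.56 → -$32.53
  Jul: +$747.28 → $714.75
  Aug: +$747.28 − $1,439.07 → $22.96
  Sep: +$747.28 → $770.24
  Oct: +$747.28 − $1,517.52 → $0.00
Lowest trial balance = -$691.79 (Nov)
Initial deposit = cushion − low point = $1,494.56 − (-$691.79) = $2,186.35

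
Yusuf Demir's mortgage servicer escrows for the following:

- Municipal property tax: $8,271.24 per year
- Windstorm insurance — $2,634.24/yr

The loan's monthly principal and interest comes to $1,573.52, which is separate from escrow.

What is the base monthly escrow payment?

$908.79

Municipal property tax = $8,271.24/yr
Windstorm insurance = $2,634.24/yr
Total per year = $8,271.24 + $2,634.24 = $10,905.48
Monthly escrow = $10,905.48 ÷ 12 = $908.79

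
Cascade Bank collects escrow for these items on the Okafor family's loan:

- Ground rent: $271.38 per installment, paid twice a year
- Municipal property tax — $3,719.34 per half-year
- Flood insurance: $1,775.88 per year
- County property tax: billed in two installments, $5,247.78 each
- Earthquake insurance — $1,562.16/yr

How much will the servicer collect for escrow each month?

$1,817.92

Ground rent — $271.38 × 2 = $542.76 annually
Municipal property tax — $3,719.34 × 2 = $7,438.68 annually
Flood insurance — $1,775.88 annually
County property tax — $5,247.78 × 2 = $10,495.56 annually
Earthquake insurance — $1,562.16 annually
Yearly total = $21,815.04
Per month = $21,815.04 / 12 = $1,817.92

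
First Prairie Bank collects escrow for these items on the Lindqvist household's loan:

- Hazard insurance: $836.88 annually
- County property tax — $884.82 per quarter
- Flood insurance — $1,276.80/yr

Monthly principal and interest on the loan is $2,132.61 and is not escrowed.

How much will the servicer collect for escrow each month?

$471.08

Hazard insurance — $836.88
County property tax — $884.82 × 4 = $3,539.28
Flood insurance — $1,276.80
Total per year = $5,652.96
Monthly escrow = $5,652.96 / 12 = $471.08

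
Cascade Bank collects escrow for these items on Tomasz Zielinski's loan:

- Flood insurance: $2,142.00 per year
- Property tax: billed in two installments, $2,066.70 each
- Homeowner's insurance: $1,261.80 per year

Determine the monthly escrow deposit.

Flood insurance = $2,142.00 annually
Property tax = $2,066.70 × 2 = $4,133.40 annually
Homeowner's insurance = $1,261.80 annually
Total annual escrow = $2,142.00 + $4,133.40 + $1,261.80 = $7,537.20
Monthly escrow = $7,537.20 ÷ 12 = $628.10

$628.10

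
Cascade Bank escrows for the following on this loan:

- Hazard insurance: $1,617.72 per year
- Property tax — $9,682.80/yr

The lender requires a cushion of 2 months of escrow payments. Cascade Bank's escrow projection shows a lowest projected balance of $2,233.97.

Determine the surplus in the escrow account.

Hazard insurance — $1,617.72 annually
Property tax — $9,682.80 annually
Combined annual = $1,617.72 + $9,682.80 = $11,300.52
Monthly escrow = $11,300.52 / 12 = $941.71
Required reserve = 2 × $941.71 = $1,883.42
Surplus = $2,233.97 − $1,883.42 = $350.55

$350.55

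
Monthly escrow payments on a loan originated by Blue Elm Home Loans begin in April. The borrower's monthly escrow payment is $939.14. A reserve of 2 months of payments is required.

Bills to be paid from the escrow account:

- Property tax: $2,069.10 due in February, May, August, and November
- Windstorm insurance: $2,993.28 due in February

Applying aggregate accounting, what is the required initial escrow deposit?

Cushion = 2 × $939.14 = $1,878.28
Trial balance (start $0, +$939.14 each month, − disbursements):
  Apr: +$939.14 → $939.14
  May: +$939.14 − $2,069.10 → -$190.82
  Jun: +$939.14 → $748.32
  Jul: +$939.14 → $1,687.46
  Aug: +$939.14 − $2,069.10 → $557.50
  Sep: +$939.14 → $1,496.64
  Oct: +$939.14 → $2,435.78
  Nov: +$939.14 − $2,069.10 → $1,305.82
  Dec: +$939.14 → $2,244.96
  Jan: +$939.14 → $3,184.10
  Feb: +$939.14 − $5,062.38 → -$939.14
  Mar: +$939.14 → $0.00
Lowest trial balance = -$939.14 (Feb)
Initial deposit = cushion − low point = $1,878.28 − (-$939.14) = $2,817.42

$2,817.42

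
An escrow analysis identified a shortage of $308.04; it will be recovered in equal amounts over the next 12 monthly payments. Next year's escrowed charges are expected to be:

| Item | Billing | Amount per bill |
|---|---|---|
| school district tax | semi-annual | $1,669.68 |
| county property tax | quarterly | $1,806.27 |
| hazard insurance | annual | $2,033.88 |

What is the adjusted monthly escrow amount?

$1,075.53

School district tax: $1,669.68 × 2 = $3,339.36 per year
County property tax: $1,806.27 × 4 = $7,225.08 per year
Hazard insurance: $2,033.88 per year
Combined annual = $12,598.32
Monthly escrow = $12,598.32 / 12 = $1,049.86
Monthly shortage recovery: $308.04 ÷ 12 = $25.67
New monthly escrow = $1,049.86 + $25.67 = $1,075.53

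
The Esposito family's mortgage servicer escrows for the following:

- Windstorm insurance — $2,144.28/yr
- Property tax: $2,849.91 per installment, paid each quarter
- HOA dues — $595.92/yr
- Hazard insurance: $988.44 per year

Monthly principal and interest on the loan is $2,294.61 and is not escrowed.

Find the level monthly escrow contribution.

Windstorm insurance: $2,144.28 annually
Property tax: $2,849.91 × 4 = $11,399.64 annually
HOA dues: $595.92 annually
Hazard insurance: $988.44 annually
Total per year = $2,144.28 + $11,399.64 + $595.92 + $988.44 = $15,128.28
Per month = $15,128.28 ÷ 12 = $1,260.69

$1,260.69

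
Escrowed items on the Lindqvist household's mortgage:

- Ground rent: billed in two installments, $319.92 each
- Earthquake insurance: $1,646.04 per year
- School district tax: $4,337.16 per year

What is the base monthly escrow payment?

$551.92

Ground rent — $319.92 × 2 = $639.84/yr
Earthquake insurance — $1,646.04/yr
School district tax — $4,337.16/yr
Total per year = $6,623.04
Base monthly escrow = $6,623.04 ÷ 12 = $551.92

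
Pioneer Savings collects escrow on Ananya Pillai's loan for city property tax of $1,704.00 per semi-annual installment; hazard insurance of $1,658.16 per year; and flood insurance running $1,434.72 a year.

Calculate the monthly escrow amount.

$541.74

City property tax: $1,704.00 × 2 = $3,408.00 per year
Hazard insurance: $1,658.16 per year
Flood insurance: $1,434.72 per year
Yearly total = $3,408.00 + $1,658.16 + $1,434.72 = $6,500.88
Base monthly escrow = $6,500.88 ÷ 12 = $541.74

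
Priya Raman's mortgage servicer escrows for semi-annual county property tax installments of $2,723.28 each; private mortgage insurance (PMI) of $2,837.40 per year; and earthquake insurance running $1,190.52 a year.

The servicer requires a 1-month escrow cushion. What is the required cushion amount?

$789.54

County property tax: $2,723.28 × 2 = $5,446.56
Private mortgage insurance (PMI): $2,837.40
Earthquake insurance: $1,190.52
Total per year = $5,446.56 + $2,837.40 + $1,190.52 = $9,474.48
Monthly escrow = $9,474.48 ÷ 12 = $789.54
Reserve = 1 × $789.54 = $789.54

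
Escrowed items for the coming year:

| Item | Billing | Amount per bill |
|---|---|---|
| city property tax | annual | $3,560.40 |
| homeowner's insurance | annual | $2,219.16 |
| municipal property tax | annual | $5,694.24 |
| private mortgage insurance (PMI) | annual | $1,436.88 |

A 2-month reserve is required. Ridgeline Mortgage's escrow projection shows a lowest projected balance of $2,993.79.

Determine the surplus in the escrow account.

$842.01

City property tax: $3,560.40
Homeowner's insurance: $2,219.16
Municipal property tax: $5,694.24
Private mortgage insurance (PMI): $1,436.88
Yearly total = $3,560.40 + $2,219.16 + $5,694.24 + $1,436.88 = $12,910.68
Per month = $12,910.68 ÷ 12 = $1,075.89
Cushion = 2 × $1,075.89 = $2,151.78
Surplus = $2,993.79 − $2,151.78 = $842.01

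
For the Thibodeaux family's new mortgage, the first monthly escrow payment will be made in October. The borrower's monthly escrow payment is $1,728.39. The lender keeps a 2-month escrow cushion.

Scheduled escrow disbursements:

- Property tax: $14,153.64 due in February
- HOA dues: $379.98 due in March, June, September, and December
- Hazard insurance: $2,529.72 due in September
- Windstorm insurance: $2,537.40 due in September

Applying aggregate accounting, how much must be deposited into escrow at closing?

$9,348.45

Cushion = 2 × $1,728.39 = $3,456.78
Trial balance (start $0, +$1,728.39 each month, − disbursements):
  Oct: +$1,728.39 → $1,728.39
  Nov: +$1,728.39 → $3,456.78
  Dec: +$1,728.39 − $379.98 → $4,805.19
  Jan: +$1,728.39 → $6,533.58
  Feb: +$1,728.39 − $14,153.64 → -$5,891.67
  Mar: +$1,728.39 − $379.98 → -$4,543.26
  Apr: +$1,728.39 → -$2,814.87
  May: +$1,728.39 → -$1,086.48
  Jun: +$1,728.39 − $379.98 → $261.93
  Jul: +$1,728.39 → $1,990.32
  Aug: +$1,728.39 → $3,718.71
  Sep: +$1,728.39 − $5,447.10 → $0.00
Lowest trial balance = -$5,891.67 (Feb)
Initial deposit = cushion − low point = $3,456.78 − (-$5,891.67) = $9,348.45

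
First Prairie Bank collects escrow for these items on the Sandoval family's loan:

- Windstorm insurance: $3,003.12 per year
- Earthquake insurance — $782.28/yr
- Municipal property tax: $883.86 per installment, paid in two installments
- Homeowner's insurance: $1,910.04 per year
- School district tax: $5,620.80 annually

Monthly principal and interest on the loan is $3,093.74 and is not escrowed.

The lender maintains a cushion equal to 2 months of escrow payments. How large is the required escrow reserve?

$2,180.66

Windstorm insurance = $3,003.12
Earthquake insurance = $782.28
Municipal property tax = $883.86 × 2 = $1,767.72
Homeowner's insurance = $1,910.04
School district tax = $5,620.80
Combined annual = $3,003.12 + $782.28 + $1,767.72 + $1,910.04 + $5,620.80 = $13,083.96
Base monthly escrow = $13,083.96 / 12 = $1,090.33
Required cushion = 2 × $1,090.33 = $2,180.66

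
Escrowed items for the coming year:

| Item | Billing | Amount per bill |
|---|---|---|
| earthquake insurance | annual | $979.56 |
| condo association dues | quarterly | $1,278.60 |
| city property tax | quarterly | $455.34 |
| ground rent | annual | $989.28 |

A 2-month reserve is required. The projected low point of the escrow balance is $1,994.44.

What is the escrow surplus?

$510.34

Earthquake insurance: $979.56
Condo association dues: $1,278.60 × 4 = $5,114.40
City property tax: $455.34 × 4 = $1,821.36
Ground rent: $989.28
Total annual escrow = $979.56 + $5,114.40 + $1,821.36 + $989.28 = $8,904.60
Monthly escrow = $8,904.60 / 12 = $742.05
Required reserve = 2 × $742.05 = $1,484.10
Surplus = $1,994.44 − $1,484.10 = $510.34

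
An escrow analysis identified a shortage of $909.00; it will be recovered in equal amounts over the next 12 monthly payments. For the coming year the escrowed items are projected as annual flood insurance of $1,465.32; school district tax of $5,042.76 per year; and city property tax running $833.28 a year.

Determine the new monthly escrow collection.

Flood insurance — $1,465.32
School district tax — $5,042.76
City property tax — $833.28
Combined annual = $1,465.32 + $5,042.76 + $833.28 = $7,341.36
Monthly escrow = $7,341.36 / 12 = $611.78
Shortage per month = $909.00 / 12 = $75.75
Adjusted monthly = $611.78 + $75.75 = $687.53

$687.53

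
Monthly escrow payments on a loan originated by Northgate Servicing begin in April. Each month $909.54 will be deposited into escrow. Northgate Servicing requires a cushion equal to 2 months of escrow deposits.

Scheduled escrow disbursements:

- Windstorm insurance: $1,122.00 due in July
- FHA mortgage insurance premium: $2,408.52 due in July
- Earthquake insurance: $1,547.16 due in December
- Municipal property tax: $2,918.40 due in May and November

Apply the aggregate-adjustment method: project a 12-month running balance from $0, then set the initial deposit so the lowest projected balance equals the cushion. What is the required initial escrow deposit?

$4,629.84

Cushion = 2 × $909.54 = $1,819.08
Trial balance (start $0, +$909.54 each month, − disbursements):
  Apr: +$909.54 → $909.54
  May: +$909.54 − $2,918.40 → -$1,099.32
  Jun: +$909.54 → -$189.78
  Jul: +$909.54 − $3,530.52 → -$2,810.76
  Aug: +$909.54 → -$1,901.22
  Sep: +$909.54 → -$991.68
  Oct: +$909.54 → -$82.14
  Nov: +$909.54 − $2,918.40 → -$2,091.00
  Dec: +$909.54 − $1,547.16 → -$2,728.62
  Jan: +$909.54 → -$1,819.08
  Feb: +$909.54 → -$909.54
  Mar: +$909.54 → $0.00
Lowest trial balance = -$2,810.76 (Jul)
Initial deposit = cushion − low point = $1,819.08 − (-$2,810.76) = $4,629.84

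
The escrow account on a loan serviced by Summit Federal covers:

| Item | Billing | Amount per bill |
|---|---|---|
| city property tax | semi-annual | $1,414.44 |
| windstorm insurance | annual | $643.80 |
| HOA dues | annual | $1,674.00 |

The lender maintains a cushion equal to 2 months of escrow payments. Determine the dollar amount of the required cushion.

City property tax: $1,414.44 × 2 = $2,828.88
Windstorm insurance: $643.80
HOA dues: $1,674.00
Combined annual = $2,828.88 + $643.80 + $1,674.00 = $5,146.68
Base monthly escrow = $5,146.68 / 12 = $428.89
Reserve = 2 × $428.89 = $857.78

$857.78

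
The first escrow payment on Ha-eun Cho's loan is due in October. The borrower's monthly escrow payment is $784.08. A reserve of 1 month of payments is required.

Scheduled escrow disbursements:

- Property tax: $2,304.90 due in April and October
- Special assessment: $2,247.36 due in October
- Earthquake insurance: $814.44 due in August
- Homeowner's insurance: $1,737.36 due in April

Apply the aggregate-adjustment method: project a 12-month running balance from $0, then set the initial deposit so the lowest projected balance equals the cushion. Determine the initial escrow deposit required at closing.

Cushion = 1 × $784.08 = $784.08
Trial balance (start $0, +$784.08 each month, − disbursements):
  Oct: +$784.08 − $4,552.26 → -$3,768.18
  Nov: +$784.08 → -$2,984.10
  Dec: +$784.08 → -$2,200.02
  Jan: +$784.08 → -$1,415.94
  Feb: +$784.08 → -$631.86
  Mar: +$784.08 → $152.22
  Apr: +$784.08 − $4,042.26 → -$3,105.96
  May: +$784.08 → -$2,321.88
  Jun: +$784.08 → -$1,537.80
  Jul: +$784.08 → -$753.72
  Aug: +$784.08 − $814.44 → -$784.08
  Sep: +$784.08 → $0.00
Lowest trial balance = -$3,768.18 (Oct)
Initial deposit = cushion − low point = $784.08 − (-$3,768.18) = $4,552.26

$4,552.26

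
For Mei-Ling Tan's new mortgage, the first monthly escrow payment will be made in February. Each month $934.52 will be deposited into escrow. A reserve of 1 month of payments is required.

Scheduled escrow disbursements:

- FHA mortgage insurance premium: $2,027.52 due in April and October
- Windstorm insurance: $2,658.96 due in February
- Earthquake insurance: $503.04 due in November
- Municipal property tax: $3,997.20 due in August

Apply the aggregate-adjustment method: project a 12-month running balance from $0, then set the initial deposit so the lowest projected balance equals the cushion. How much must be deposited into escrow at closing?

$3,235.04

Cushion = 1 × $934.52 = $934.52
Trial balance (start $0, +$934.52 each month, − disbursements):
  Feb: +$934.52 − $2,658.96 → -$1,724.44
  Mar: +$934.52 → -$789.92
  Apr: +$934.52 − $2,027.52 → -$1,882.92
  May: +$934.52 → -$948.40
  Jun: +$934.52 → -$13.88
  Jul: +$934.52 → $920.64
  Aug: +$934.52 − $3,997.20 → -$2,142.04
  Sep: +$934.52 → -$1,207.52
  Oct: +$934.52 − $2,027.52 → -$2,300.52
  Nov: +$934.52 − $503.04 → -$1,869.04
  Dec: +$934.52 → -$934.52
  Jan: +$934.52 → $0.00
Lowest trial balance = -$2,300.52 (Oct)
Initial deposit = cushion − low point = $934.52 − (-$2,300.52) = $3,235.04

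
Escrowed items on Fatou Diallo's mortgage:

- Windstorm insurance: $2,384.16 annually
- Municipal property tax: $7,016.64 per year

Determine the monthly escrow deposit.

$783.40

Windstorm insurance: $2,384.16
Municipal property tax: $7,016.64
Total per year = $9,400.80
Monthly = $9,400.80 ÷ 12 = $783.40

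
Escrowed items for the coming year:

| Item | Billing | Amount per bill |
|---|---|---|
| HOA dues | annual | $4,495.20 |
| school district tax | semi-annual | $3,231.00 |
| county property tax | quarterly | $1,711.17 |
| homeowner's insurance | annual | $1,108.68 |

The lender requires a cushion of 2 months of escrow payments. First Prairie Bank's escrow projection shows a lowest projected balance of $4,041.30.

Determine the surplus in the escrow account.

$889.54

HOA dues = $4,495.20
School district tax = $3,231.00 × 2 = $6,462.00
County property tax = $1,711.17 × 4 = $6,844.68
Homeowner's insurance = $1,108.68
Total per year = $4,495.20 + $6,462.00 + $6,844.68 + $1,108.68 = $18,910.56
Monthly = $18,910.56 / 12 = $1,575.88
Required cushion = 2 × $1,575.88 = $3,151.76
Excess over cushion: $4,041.30 − $3,151.76 = $889.54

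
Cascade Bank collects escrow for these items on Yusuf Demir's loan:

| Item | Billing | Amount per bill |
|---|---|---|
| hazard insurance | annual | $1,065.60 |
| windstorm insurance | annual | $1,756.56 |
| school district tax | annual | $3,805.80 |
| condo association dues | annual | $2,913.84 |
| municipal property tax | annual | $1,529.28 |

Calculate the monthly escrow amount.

Hazard insurance: $1,065.60
Windstorm insurance: $1,756.56
School district tax: $3,805.80
Condo association dues: $2,913.84
Municipal property tax: $1,529.28
Yearly total = $11,071.08
Monthly = $11,071.08 ÷ 12 = $922.59

$922.59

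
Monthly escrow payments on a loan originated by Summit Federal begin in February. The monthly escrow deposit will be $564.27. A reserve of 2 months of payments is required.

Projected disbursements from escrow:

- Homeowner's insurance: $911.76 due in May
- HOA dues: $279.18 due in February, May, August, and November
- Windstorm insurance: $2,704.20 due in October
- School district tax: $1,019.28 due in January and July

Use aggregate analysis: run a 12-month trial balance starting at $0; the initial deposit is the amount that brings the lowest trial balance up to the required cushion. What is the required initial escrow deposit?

Cushion = 2 × $564.27 = $1,128.54
Trial balance (start $0, +$564.27 each month, − disbursements):
  Feb: +$564.27 − $279.18 → $285.09
  Mar: +$564.27 → $849.36
  Apr: +$564.27 → $1,413.63
  May: +$564.27 − $1,190.94 → $786.96
  Jun: +$564.27 → $1,351.23
  Jul: +$564.27 − $1,019.28 → $896.22
  Aug: +$564.27 − $279.18 → $1,181.31
  Sep: +$564.27 → $1,745.58
  Oct: +$564.27 − $2,704.20 → -$394.35
  Nov: +$564.27 − $279.18 → -$109.26
  Dec: +$564.27 → $455.01
  Jan: +$564.27 − $1,019.28 → $0.00
Lowest trial balance = -$394.35 (Oct)
Initial deposit = cushion − low point = $1,128.54 − (-$394.35) = $1,522.89

$1,522.89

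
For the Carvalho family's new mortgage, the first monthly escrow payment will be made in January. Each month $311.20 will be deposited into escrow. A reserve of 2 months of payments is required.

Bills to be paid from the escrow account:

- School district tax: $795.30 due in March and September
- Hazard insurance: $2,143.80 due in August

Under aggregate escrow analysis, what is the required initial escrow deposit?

$1,556.00

Cushion = 2 × $311.20 = $622.40
Trial balance (start $0, +$311.20 each month, − disbursements):
  Jan: +$311.20 → $311.20
  Feb: +$311.20 → $622.40
  Mar: +$311.20 − $795.30 → $138.30
  Apr: +$311.20 → $449.50
  May: +$311.20 → $760.70
  Jun: +$311.20 → $1,071.90
  Jul: +$311.20 → $1,383.10
  Aug: +$311.20 − $2,143.80 → -$449.50
  Sep: +$311.20 − $795.30 → -$933.60
  Oct: +$311.20 → -$622.40
  Nov: +$311.20 → -$311.20
  Dec: +$311.20 → $0.00
Lowest trial balance = -$933.60 (Sep)
Initial deposit = cushion − low point = $622.40 − (-$933.60) = $1,556.00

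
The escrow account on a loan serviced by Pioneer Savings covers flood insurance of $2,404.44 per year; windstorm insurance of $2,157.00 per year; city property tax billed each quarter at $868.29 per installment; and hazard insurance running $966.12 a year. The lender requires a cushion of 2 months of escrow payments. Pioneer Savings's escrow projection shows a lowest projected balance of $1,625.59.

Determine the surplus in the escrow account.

$125.47

Flood insurance = $2,404.44/yr
Windstorm insurance = $2,157.00/yr
City property tax = $868.29 × 4 = $3,473.16/yr
Hazard insurance = $966.12/yr
Yearly total = $2,404.44 + $2,157.00 + $3,473.16 + $966.12 = $9,000.72
Monthly = $9,000.72 ÷ 12 = $750.06
Required reserve = 2 × $750.06 = $1,500.12
Surplus = $1,625.59 − $1,500.12 = $125.47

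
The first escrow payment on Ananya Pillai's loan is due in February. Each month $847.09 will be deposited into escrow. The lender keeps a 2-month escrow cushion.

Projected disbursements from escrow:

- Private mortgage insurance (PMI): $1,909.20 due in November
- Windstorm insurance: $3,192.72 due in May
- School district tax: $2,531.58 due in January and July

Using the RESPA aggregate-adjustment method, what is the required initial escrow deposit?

Cushion = 2 × $847.09 = $1,694.18
Trial balance (start $0, +$847.09 each month, − disbursements):
  Feb: +$847.09 → $847.09
  Mar: +$847.09 → $1,694.18
  Apr: +$847.09 → $2,541.27
  May: +$847.09 − $3,192.72 → $195.64
  Jun: +$847.09 → $1,042.73
  Jul: +$847.09 − $2,531.58 → -$641.76
  Aug: +$847.09 → $205.33
  Sep: +$847.09 → $1,052.42
  Oct: +$847.09 → $1,899.51
  Nov: +$847.09 − $1,909.20 → $837.40
  Dec: +$847.09 → $1,684.49
  Jan: +$847.09 − $2,531.58 → $0.00
Lowest trial balance = -$641.76 (Jul)
Initial deposit = cushion − low point = $1,694.18 − (-$641.76) = $2,335.94

$2,335.94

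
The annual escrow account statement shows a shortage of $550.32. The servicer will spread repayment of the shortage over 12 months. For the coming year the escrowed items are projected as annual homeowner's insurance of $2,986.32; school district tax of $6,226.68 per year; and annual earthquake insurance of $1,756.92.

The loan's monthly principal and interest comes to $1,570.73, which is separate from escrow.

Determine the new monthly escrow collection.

Homeowner's insurance = $2,986.32/yr
School district tax = $6,226.68/yr
Earthquake insurance = $1,756.92/yr
Yearly total = $2,986.32 + $6,226.68 + $1,756.92 = $10,969.92
Monthly = $10,969.92 / 12 = $914.16
Shortage per month = $550.32 / 12 = $45.86
New monthly escrow = $914.16 + $45.86 = $960.02

$960.02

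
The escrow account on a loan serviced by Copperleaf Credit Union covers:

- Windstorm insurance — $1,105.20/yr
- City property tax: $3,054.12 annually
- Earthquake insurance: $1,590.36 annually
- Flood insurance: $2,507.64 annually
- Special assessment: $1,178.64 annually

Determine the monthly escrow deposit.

Windstorm insurance = $1,105.20 per year
City property tax = $3,054.12 per year
Earthquake insurance = $1,590.36 per year
Flood insurance = $2,507.64 per year
Special assessment = $1,178.64 per year
Annual escrow total = $9,435.96
Monthly escrow = $9,435.96 / 12 = $786.33

$786.33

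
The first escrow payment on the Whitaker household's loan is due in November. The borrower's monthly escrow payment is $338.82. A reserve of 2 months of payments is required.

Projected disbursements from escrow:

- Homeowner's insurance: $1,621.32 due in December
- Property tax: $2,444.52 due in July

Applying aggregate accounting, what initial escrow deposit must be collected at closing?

Cushion = 2 × $338.82 = $677.64
Trial balance (start $0, +$338.82 each month, − disbursements):
  Nov: +$338.82 → $338.82
  Dec: +$338.82 − $1,621.32 → -$943.68
  Jan: +$338.82 → -$604.86
  Feb: +$338.82 → -$266.04
  Mar: +$338.82 → $72.78
  Apr: +$338.82 → $411.60
  May: +$338.82 → $750.42
  Jun: +$338.82 → $1,089.24
  Jul: +$338.82 − $2,444.52 → -$1,016.46
  Aug: +$338.82 → -$677.64
  Sep: +$338.82 → -$338.82
  Oct: +$338.82 → $0.00
Lowest trial balance = -$1,016.46 (Jul)
Initial deposit = cushion − low point = $677.64 − (-$1,016.46) = $1,694.10

$1,694.10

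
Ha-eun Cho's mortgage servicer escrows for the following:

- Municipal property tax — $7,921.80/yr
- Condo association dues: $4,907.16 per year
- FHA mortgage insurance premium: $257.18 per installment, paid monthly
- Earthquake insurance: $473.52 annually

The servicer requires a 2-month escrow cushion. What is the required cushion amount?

$2,731.44

Municipal property tax: $7,921.80 per year
Condo association dues: $4,907.16 per year
FHA mortgage insurance premium: $257.18 × 12 = $3,086.16 per year
Earthquake insurance: $473.52 per year
Total per year = $7,921.80 + $4,907.16 + $3,086.16 + $473.52 = $16,388.64
Base monthly escrow = $16,388.64 ÷ 12 = $1,365.72
Cushion = 2 × $1,365.72 = $2,731.44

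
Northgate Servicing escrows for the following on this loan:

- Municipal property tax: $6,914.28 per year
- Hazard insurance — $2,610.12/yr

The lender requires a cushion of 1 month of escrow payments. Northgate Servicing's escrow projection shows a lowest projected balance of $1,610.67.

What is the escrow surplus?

$816.97

Municipal property tax — $6,914.28 per year
Hazard insurance — $2,610.12 per year
Annual escrow total = $6,914.28 + $2,610.12 = $9,524.40
Monthly = $9,524.40 ÷ 12 = $793.70
Required cushion = 1 × $793.70 = $793.70
Excess over cushion: $1,610.67 − $793.70 = $816.97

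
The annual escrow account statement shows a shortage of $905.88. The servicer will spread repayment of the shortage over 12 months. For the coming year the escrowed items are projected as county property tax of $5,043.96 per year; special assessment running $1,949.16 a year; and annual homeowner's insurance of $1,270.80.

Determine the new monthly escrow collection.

$764.15

County property tax: $5,043.96 per year
Special assessment: $1,949.16 per year
Homeowner's insurance: $1,270.80 per year
Yearly total = $5,043.96 + $1,949.16 + $1,270.80 = $8,263.92
Monthly = $8,263.92 ÷ 12 = $688.66
Monthly shortage recovery: $905.88 / 12 = $75.49
New monthly escrow = $688.66 + $75.49 = $764.15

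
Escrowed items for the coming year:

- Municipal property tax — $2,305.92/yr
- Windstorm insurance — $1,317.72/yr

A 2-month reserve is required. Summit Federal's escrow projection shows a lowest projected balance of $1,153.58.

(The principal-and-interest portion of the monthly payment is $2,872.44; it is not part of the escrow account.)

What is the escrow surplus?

Municipal property tax: $2,305.92
Windstorm insurance: $1,317.72
Combined annual = $3,623.64
Base monthly escrow = $3,623.64 ÷ 12 = $301.97
Required cushion = 2 × $301.97 = $603.94
Excess over cushion: $1,153.58 − $603.94 = $549.64

$549.64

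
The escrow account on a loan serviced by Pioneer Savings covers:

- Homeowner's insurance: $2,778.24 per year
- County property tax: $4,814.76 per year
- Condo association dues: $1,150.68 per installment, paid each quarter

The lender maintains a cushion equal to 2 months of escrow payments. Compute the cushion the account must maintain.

$2,032.62

Homeowner's insurance — $2,778.24
County property tax — $4,814.76
Condo association dues — $1,150.68 × 4 = $4,602.72
Annual escrow total = $2,778.24 + $4,814.76 + $4,602.72 = $12,195.72
Monthly = $12,195.72 / 12 = $1,016.31
Required cushion = 2 × $1,016.31 = $2,032.62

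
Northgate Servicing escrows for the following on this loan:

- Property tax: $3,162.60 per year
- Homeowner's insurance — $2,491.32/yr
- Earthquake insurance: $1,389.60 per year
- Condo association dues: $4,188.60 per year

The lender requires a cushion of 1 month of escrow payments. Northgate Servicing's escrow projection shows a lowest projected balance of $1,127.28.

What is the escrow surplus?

$191.27

Property tax: $3,162.60
Homeowner's insurance: $2,491.32
Earthquake insurance: $1,389.60
Condo association dues: $4,188.60
Total annual escrow = $11,232.12
Per month = $11,232.12 / 12 = $936.01
Required reserve = 1 × $936.01 = $936.01
Excess over cushion: $1,127.28 − $936.01 = $191.27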